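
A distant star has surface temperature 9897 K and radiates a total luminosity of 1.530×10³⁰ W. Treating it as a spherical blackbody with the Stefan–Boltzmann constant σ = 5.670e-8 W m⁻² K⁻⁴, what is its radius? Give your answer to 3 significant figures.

R ≈ 1.50×10¹⁰ m

L = 4πR²σT⁴ ⇒ R = √(L/(4πσT⁴)).
σT⁴ = 5.43998×10⁸ W/m², so R = √(1.530×10³⁰/(4π×5.43998×10⁸)) = 1.50×10¹⁰ m.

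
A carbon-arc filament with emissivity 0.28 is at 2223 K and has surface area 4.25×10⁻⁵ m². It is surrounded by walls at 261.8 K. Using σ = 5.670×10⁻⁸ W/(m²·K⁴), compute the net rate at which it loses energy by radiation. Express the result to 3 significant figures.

Net loss ≈ 16.5 W

Area A = 4.25×10⁻⁵ m².
Net radiated power P_net = εσA(T⁴ − T₀⁴) = 0.28×5.670×10⁻⁸×4.25×10⁻⁵×(2223⁴ − 261.8⁴).
T⁴ − T₀⁴ = 2.44207×10¹³ − 4.69763×10⁹ = 2.44160×10¹³ K⁴, so P_net = 16.5 W.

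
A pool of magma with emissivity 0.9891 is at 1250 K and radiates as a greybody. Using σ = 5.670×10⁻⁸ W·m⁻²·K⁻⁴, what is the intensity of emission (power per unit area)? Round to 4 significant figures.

I ≈ 1.369×10⁵ W/m²

Stefan–Boltzmann: I = εσT⁴ = 0.9891 × 5.670×10⁻⁸ × (1250)⁴ = 1.369×10⁵ W/m².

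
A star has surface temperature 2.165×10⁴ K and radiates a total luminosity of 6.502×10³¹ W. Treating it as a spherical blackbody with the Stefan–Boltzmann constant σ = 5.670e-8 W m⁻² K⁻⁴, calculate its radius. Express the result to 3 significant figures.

R ≈ 2.04×10¹⁰ m

L = 4πR²σT⁴ ⇒ R = √(L/(4πσT⁴)).
σT⁴ = 1.24570×10¹⁰ W/m², so R = √(6.502×10³¹/(4π×1.24570×10¹⁰)) = 2.04×10¹⁰ m.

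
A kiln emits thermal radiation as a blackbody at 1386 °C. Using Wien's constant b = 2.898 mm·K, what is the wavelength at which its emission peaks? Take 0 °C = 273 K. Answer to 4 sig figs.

λ_max ≈ 1747 nm

T = 1386 °C + 273 = 1659 K.
Wien's displacement law: λ_max = b/T = (2.898×10⁻³ m·K)/(1659 K) = 1.7468×10⁻⁶ m.
That is 1747 nm, in the infrared range.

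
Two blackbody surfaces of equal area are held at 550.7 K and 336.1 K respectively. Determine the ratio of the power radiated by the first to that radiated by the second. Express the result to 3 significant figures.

With equal areas, P₁/P₂ = (T₁/T₂)⁴ = (550.7/336.1)⁴ = 7.21.

P₁/P₂ ≈ 7.21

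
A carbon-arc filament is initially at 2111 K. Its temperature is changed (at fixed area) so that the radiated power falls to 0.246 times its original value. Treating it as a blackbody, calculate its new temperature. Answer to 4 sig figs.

T₂ ≈ 1487 K

P ∝ T⁴, so T₂/T₁ = (P₂/P₁)^(1/4) = (0.246)^(1/4) = 0.704261.
T₂ = 2111 × 0.704261 = 1487 K.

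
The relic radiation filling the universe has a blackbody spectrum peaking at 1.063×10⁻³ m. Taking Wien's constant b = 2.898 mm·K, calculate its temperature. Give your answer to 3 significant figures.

T ≈ 2.73 K

Wien's law gives T = b/λ_max = (2.898×10⁻³ m·K)/(1.063×10⁻³ m) = 2.73 K.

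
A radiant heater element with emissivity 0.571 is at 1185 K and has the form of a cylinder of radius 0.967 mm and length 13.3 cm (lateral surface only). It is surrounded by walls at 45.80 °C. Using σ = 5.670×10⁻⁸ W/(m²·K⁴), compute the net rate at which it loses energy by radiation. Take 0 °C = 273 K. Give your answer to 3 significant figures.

Net loss ≈ 51.3 W

Surroundings: T = 45.80 °C + 273 = 318.80 K.
Lateral area A = 2πrL = 2π×9.67×10⁻⁴×0.133 = 8.08087×10⁻⁴ m².
Net radiated power P_net = εσA(T⁴ − T₀⁴) = 0.571×5.670×10⁻⁸×8.08087×10⁻⁴×(1185⁴ − 318.80⁴).
T⁴ − T₀⁴ = 1.97185×10¹² − 1.03294×10¹⁰ = 1.96152×10¹² K⁴, so P_net = 51.3 W.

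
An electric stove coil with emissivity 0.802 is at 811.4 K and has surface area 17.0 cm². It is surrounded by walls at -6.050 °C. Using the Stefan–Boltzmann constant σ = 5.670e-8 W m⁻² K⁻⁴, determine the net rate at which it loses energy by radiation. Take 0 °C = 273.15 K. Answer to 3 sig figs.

Surroundings: T = -6.050 °C + 273.15 = 267.100 K.
Area A = 17.0 cm² = 1.70×10⁻³ m².
Net radiated power P_net = εσA(T⁴ − T₀⁴) = 0.802×5.670×10⁻⁸×1.70×10⁻³×(811.4⁴ − 267.100⁴).
T⁴ − T₀⁴ = 4.33451×10¹¹ − 5.08974×10⁹ = 4.28361×10¹¹ K⁴, so P_net = 33.1 W.

Net loss ≈ 33.1 W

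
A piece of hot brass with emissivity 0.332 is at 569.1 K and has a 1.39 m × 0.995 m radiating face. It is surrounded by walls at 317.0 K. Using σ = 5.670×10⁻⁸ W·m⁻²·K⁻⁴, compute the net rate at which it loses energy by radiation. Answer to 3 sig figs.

Net loss ≈ 2.47×10³ W

Area A = 1.39 × 0.995 = 1.38305 m².
Net radiated power P_net = εσA(T⁴ − T₀⁴) = 0.332×5.670×10⁻⁸×1.38305×(569.1⁴ − 317.0⁴).
T⁴ − T₀⁴ = 1.04895×10¹¹ − 1.00980×10¹⁰ = 9.47970×10¹⁰ K⁴, so P_net = 2.47×10³ W.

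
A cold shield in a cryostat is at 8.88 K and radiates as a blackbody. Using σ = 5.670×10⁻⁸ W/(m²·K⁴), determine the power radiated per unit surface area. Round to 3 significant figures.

Stefan–Boltzmann: I = σT⁴ = 5.670×10⁻⁸ × (8.88)⁴ = 3.53×10⁻⁴ W/m².

I ≈ 3.53×10⁻⁴ W/m²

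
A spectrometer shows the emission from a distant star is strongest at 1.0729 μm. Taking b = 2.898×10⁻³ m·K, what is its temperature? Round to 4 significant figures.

Wien's law gives T = b/λ_max = (2.898×10⁻³ m·K)/(1.0729×10⁻⁶ m) = 2701 K.

T ≈ 2701 K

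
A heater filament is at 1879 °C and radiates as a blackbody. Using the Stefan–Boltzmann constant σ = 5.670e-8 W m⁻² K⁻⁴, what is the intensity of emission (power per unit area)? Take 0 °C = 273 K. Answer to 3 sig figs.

I ≈ 1.22×10⁶ W/m²

T = 1879 °C + 273 = 2152 K.
Stefan–Boltzmann: I = σT⁴ = 5.670×10⁻⁸ × (2152)⁴ = 1.22×10⁶ W/m².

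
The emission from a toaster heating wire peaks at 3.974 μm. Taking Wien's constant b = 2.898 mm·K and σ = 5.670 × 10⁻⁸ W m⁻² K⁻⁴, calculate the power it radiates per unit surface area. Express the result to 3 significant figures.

Wien's law: T = b/λ_max = 2.898×10⁻³/3.974×10⁻⁶ = 729.240 K.
Then I = σT⁴ = 5.670×10⁻⁸×(729.240)⁴ = 1.60×10⁴ W/m².

I ≈ 1.60×10⁴ W/m²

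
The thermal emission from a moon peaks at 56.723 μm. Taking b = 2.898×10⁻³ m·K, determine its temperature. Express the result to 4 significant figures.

Wien's law gives T = b/λ_max = (2.898×10⁻³ m·K)/(5.6723×10⁻⁵ m) = 51.09 K.

T ≈ 51.09 K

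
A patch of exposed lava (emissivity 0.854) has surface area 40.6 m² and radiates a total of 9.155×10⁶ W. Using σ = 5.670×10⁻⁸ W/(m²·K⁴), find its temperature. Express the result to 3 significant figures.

Area A = 40.6 m².
P = εσAT⁴ ⇒ T = (P/(εσA))^(1/4) = (9.155×10⁶/(0.854×5.670×10⁻⁸×40.6))^(1/4) = 1.47×10³ K.

T ≈ 1.47×10³ K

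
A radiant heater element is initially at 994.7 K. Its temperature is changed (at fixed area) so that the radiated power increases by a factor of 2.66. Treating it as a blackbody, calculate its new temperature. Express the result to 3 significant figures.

T₂ ≈ 1.27×10³ K

P ∝ T⁴, so T₂/T₁ = (P₂/P₁)^(1/4) = (2.66)^(1/4) = 1.27709.
T₂ = 994.7 × 1.27709 = 1.27×10³ K.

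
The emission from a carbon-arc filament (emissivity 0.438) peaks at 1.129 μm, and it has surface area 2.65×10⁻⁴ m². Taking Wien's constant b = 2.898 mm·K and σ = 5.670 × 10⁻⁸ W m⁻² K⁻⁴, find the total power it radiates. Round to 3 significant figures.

Wien's law: T = b/λ_max = 2.898×10⁻³/1.129×10⁻⁶ = 2566.87 K.
Area A = 2.65×10⁻⁴ m².
Then P = εσAT⁴ = 0.438×5.670×10⁻⁸×2.65×10⁻⁴×(2566.87)⁴ = 286 W.

P ≈ 286 W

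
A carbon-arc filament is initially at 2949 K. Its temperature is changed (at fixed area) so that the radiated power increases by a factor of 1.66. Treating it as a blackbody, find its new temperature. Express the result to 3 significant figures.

P ∝ T⁴, so T₂/T₁ = (P₂/P₁)^(1/4) = (1.66)^(1/4) = 1.13508.
T₂ = 2949 × 1.13508 = 3.35×10³ K.

T₂ ≈ 3.35×10³ K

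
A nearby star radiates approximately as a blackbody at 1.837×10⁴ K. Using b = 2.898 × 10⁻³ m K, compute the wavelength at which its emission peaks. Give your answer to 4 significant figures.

λ_max ≈ 157.8 nm

Wien's displacement law: λ_max = b/T = (2.898×10⁻³ m·K)/(1.837×10⁴ K) = 1.5776×10⁻⁷ m.
That is 157.8 nm, in the ultraviolet range.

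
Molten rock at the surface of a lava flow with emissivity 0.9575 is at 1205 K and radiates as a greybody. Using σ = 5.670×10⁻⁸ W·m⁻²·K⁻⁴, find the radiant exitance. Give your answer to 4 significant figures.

I ≈ 1.145×10⁵ W/m²

Stefan–Boltzmann: I = εσT⁴ = 0.9575 × 5.670×10⁻⁸ × (1205)⁴ = 1.145×10⁵ W/m².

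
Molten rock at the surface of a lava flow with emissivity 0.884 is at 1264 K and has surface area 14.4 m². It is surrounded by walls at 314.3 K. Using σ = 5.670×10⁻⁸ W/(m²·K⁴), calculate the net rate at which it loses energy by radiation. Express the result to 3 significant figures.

Area A = 14.4 m².
Net radiated power P_net = εσA(T⁴ − T₀⁴) = 0.884×5.670×10⁻⁸×14.4×(1264⁴ − 314.3⁴).
T⁴ − T₀⁴ = 2.55263×10¹² − 9.75838×10⁹ = 2.54287×10¹² K⁴, so P_net = 1.84×10⁶ W.

Net loss ≈ 1.84×10⁶ W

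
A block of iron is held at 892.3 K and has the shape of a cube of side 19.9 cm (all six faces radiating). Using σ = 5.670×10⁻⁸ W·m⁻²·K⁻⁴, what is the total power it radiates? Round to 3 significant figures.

Area A = 6s² = 6×(0.199 m)² = 0.237606 m².
P = σAT⁴ = 5.670×10⁻⁸ × 0.237606 × (892.3)⁴ = 8.54×10³ W.

P ≈ 8.54×10³ W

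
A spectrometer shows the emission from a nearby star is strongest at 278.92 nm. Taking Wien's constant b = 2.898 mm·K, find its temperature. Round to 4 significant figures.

Wien's law gives T = b/λ_max = (2.898×10⁻³ m·K)/(2.7892×10⁻⁷ m) = 1.039×10⁴ K.

T ≈ 1.039×10⁴ K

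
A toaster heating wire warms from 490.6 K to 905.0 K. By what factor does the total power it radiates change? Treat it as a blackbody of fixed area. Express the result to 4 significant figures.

P₂/P₁ ≈ 11.58

P ∝ T⁴, so P₂/P₁ = (T₂/T₁)⁴ = (905.0/490.6)⁴ = (1.84468)⁴ = 11.58.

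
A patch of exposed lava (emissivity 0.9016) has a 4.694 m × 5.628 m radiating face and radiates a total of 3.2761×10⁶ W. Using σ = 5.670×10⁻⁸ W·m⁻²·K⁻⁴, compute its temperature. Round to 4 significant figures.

Area A = 4.694 × 5.628 = 26.4178 m².
P = εσAT⁴ ⇒ T = (P/(εσA))^(1/4) = (3.2761×10⁶/(0.9016×5.670×10⁻⁸×26.4178))^(1/4) = 1248 K.

T ≈ 1248 K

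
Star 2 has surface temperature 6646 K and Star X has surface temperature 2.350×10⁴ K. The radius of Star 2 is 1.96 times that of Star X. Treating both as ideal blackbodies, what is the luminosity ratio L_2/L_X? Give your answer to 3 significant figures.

L_2/L_X ≈ 0.0246

L ∝ R²T⁴, so L_2/L_X = (R_2/R_X)²(T_2/T_X)⁴ = (1.96)² × (6646/2.350×10⁴)⁴ = 3.8416 × 6.39690×10⁻³ = 0.0246.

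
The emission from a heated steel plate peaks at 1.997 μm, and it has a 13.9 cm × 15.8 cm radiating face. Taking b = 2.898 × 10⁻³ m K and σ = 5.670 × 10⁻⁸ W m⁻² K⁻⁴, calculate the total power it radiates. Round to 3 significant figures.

Wien's law: T = b/λ_max = 2.898×10⁻³/1.997×10⁻⁶ = 1451.18 K.
Area A = 0.139 × 0.158 = 0.021962 m².
Then P = σAT⁴ = 5.670×10⁻⁸×0.021962×(1451.18)⁴ = 5.52×10³ W.

P ≈ 5.52×10³ W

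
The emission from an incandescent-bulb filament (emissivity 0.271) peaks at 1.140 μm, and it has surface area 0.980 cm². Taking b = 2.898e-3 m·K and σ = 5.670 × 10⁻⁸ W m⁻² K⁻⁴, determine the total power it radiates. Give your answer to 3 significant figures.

Wien's law: T = b/λ_max = 2.898×10⁻³/1.140×10⁻⁶ = 2542.11 K.
Area A = 0.980 cm² = 9.80×10⁻⁵ m².
Then P = εσAT⁴ = 0.271×5.670×10⁻⁸×9.80×10⁻⁵×(2542.11)⁴ = 62.9 W.

P ≈ 62.9 W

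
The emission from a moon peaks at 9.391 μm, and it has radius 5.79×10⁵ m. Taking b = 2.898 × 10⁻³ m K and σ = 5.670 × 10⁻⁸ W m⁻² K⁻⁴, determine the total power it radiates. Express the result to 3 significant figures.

Wien's law: T = b/λ_max = 2.898×10⁻³/9.391×10⁻⁶ = 308.593 K.
Surface area A = 4πR² = 4π(5.79×10⁵ m)² = 4.21276×10¹² m².
Then P = σAT⁴ = 5.670×10⁻⁸×4.21276×10¹²×(308.593)⁴ = 2.17×10¹⁵ W.

P ≈ 2.17×10¹⁵ W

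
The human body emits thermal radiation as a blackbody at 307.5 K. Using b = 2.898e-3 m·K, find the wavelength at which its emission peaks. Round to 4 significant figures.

Wien's displacement law: λ_max = b/T = (2.898×10⁻³ m·K)/(307.5 K) = 9.4244×10⁻⁶ m.
That is 9.424 μm, in the infrared range.

λ_max ≈ 9.424 μm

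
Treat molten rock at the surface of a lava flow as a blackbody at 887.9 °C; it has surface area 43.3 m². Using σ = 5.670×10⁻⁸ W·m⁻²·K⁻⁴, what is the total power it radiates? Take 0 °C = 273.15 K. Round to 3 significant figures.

T = 887.9 °C + 273.15 = 1161.05 K.
Area A = 43.3 m².
P = σAT⁴ = 5.670×10⁻⁸ × 43.3 × (1161.05)⁴ = 4.46×10⁶ W.

P ≈ 4.46×10⁶ W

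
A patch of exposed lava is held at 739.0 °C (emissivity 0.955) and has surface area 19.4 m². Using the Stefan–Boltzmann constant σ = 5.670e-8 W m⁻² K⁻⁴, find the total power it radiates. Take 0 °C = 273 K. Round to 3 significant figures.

P ≈ 1.10×10⁶ W

T = 739.0 °C + 273 = 1012.0 K.
Area A = 19.4 m².
P = εσAT⁴ = 0.955 × 5.670×10⁻⁸ × 19.4 × (1012.0)⁴ = 1.10×10⁶ W.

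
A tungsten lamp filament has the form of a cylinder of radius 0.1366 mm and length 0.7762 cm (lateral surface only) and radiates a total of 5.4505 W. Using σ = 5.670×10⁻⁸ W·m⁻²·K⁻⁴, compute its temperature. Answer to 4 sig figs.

Lateral area A = 2πrL = 2π×1.366×10⁻⁴×7.762×10⁻³ = 6.66199×10⁻⁶ m².
P = σAT⁴ ⇒ T = (P/(σA))^(1/4) = (5.4505/(5.670×10⁻⁸×6.66199×10⁻⁶))^(1/4) = 1949 K.

T ≈ 1949 K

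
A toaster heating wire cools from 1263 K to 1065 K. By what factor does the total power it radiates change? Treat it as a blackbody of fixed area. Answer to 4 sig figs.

P₂/P₁ ≈ 0.5056

P ∝ T⁴, so P₂/P₁ = (T₂/T₁)⁴ = (1065/1263)⁴ = (0.843230)⁴ = 0.5056.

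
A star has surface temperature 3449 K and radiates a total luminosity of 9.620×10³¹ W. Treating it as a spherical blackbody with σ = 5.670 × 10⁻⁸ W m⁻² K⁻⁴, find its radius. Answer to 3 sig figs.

L = 4πR²σT⁴ ⇒ R = √(L/(4πσT⁴)).
σT⁴ = 8.02335×10⁶ W/m², so R = √(9.620×10³¹/(4π×8.02335×10⁶)) = 9.77×10¹¹ m.

R ≈ 9.77×10¹¹ m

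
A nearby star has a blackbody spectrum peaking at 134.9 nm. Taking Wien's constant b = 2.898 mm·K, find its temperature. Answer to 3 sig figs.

Wien's law gives T = b/λ_max = (2.898×10⁻³ m·K)/(1.349×10⁻⁷ m) = 2.15×10⁴ K.

T ≈ 2.15×10⁴ K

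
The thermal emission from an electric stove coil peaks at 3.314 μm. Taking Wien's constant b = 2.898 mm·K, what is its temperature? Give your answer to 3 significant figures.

T ≈ 874 K

Wien's law gives T = b/λ_max = (2.898×10⁻³ m·K)/(3.314×10⁻⁶ m) = 874 K.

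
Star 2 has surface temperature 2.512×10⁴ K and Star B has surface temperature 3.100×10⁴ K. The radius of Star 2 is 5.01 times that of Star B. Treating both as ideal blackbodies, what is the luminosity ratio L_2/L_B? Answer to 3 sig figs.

L ∝ R²T⁴, so L_2/L_B = (R_2/R_B)²(T_2/T_B)⁴ = (5.01)² × (2.512×10⁴/3.100×10⁴)⁴ = 25.1001 × 0.431153 = 10.8.

L_2/L_B ≈ 10.8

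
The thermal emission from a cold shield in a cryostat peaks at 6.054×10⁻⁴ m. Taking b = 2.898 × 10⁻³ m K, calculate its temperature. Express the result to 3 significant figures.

Wien's law gives T = b/λ_max = (2.898×10⁻³ m·K)/(6.054×10⁻⁴ m) = 4.79 K.

T ≈ 4.79 K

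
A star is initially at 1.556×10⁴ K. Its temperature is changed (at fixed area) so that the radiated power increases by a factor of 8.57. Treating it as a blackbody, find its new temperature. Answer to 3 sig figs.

P ∝ T⁴, so T₂/T₁ = (P₂/P₁)^(1/4) = (8.57)^(1/4) = 1.71098.
T₂ = 1.556×10⁴ × 1.71098 = 2.66×10⁴ K.

T₂ ≈ 2.66×10⁴ K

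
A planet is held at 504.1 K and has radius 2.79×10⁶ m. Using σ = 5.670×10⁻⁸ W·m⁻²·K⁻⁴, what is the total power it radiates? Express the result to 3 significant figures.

Surface area A = 4πR² = 4π(2.79×10⁶ m)² = 9.78179×10¹³ m².
P = σAT⁴ = 5.670×10⁻⁸ × 9.78179×10¹³ × (504.1)⁴ = 3.58×10¹⁷ W.

P ≈ 3.58×10¹⁷ W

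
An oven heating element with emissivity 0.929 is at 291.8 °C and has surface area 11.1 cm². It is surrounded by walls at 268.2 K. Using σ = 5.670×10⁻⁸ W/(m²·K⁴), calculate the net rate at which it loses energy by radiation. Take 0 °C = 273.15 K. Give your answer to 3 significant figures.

Net loss ≈ 5.65 W

T = 291.8 °C + 273.15 = 564.95 K.
Area A = 11.1 cm² = 1.11×10⁻³ m².
Net radiated power P_net = εσA(T⁴ − T₀⁴) = 0.929×5.670×10⁻⁸×1.11×10⁻³×(564.95⁴ − 268.2⁴).
T⁴ − T₀⁴ = 1.01869×10¹¹ − 5.17410×10⁹ = 9.66949×10¹⁰ K⁴, so P_net = 5.65 W.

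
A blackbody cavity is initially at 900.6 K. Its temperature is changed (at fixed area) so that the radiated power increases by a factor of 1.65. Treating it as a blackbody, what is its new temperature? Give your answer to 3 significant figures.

T₂ ≈ 1.02×10³ K

P ∝ T⁴, so T₂/T₁ = (P₂/P₁)^(1/4) = (1.65)^(1/4) = 1.13337.
T₂ = 900.6 × 1.13337 = 1.02×10³ K.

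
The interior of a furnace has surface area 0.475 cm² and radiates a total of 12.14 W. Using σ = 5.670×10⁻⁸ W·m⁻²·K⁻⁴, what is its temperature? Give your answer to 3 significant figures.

Area A = 0.475 cm² = 4.75×10⁻⁵ m².
P = σAT⁴ ⇒ T = (P/(σA))^(1/4) = (12.14/(5.670×10⁻⁸×4.75×10⁻⁵))^(1/4) = 1.46×10³ K.

T ≈ 1.46×10³ K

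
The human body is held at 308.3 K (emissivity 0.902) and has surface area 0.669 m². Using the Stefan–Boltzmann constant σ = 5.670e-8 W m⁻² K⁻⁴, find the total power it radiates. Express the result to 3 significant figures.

P ≈ 309 W

Area A = 0.669 m².
P = εσAT⁴ = 0.902 × 5.670×10⁻⁸ × 0.669 × (308.3)⁴ = 309 W.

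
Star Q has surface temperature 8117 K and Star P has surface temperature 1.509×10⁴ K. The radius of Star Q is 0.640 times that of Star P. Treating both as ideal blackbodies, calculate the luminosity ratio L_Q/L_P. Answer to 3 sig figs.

L ∝ R²T⁴, so L_Q/L_P = (R_Q/R_P)²(T_Q/T_P)⁴ = (0.640)² × (8117/1.509×10⁴)⁴ = 0.4096 × 0.0837192 = 0.0343.

L_Q/L_P ≈ 0.0343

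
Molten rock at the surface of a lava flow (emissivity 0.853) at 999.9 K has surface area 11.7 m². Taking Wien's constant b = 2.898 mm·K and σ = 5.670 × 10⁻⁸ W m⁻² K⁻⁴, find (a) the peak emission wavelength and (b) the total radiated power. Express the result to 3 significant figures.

(a) λ_max = b/T = 2.898×10⁻³/999.9 = 2.898×10⁻⁶ m = 2.90×10³ nm.
Area A = 11.7 m².
(b) P = εσAT⁴ = 0.853×5.670×10⁻⁸×11.7×(999.9)⁴ = 5.66×10⁵ W.

λ_max ≈ 2.90×10³ nm; P ≈ 5.66×10⁵ W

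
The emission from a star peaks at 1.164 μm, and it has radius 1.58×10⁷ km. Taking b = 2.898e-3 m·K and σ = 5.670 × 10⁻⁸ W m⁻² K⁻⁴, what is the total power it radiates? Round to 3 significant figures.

Wien's law: T = b/λ_max = 2.898×10⁻³/1.164×10⁻⁶ = 2489.69 K.
Surface area A = 4πR² = 4π(1.58×10¹⁰ m)² = 3.13707×10²¹ m².
Then P = σAT⁴ = 5.670×10⁻⁸×3.13707×10²¹×(2489.69)⁴ = 6.83×10²⁷ W.

P ≈ 6.83×10²⁷ W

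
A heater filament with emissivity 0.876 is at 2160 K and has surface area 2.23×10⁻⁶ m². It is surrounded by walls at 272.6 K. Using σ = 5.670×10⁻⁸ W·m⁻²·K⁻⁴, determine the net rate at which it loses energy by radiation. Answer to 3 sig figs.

Net loss ≈ 2.41 W

Area A = 2.23×10⁻⁶ m².
Net radiated power P_net = εσA(T⁴ − T₀⁴) = 0.876×5.670×10⁻⁸×2.23×10⁻⁶×(2160⁴ − 272.6⁴).
T⁴ − T₀⁴ = 2.17678×10¹³ − 5.52209×10⁹ = 2.17623×10¹³ K⁴, so P_net = 2.41 W.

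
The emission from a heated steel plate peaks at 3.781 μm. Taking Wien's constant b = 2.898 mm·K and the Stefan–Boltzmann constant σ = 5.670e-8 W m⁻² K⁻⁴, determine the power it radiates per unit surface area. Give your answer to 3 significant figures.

I ≈ 1.96×10⁴ W/m²

Wien's law: T = b/λ_max = 2.898×10⁻³/3.781×10⁻⁶ = 766.464 K.
Then I = σT⁴ = 5.670×10⁻⁸×(766.464)⁴ = 1.96×10⁴ W/m².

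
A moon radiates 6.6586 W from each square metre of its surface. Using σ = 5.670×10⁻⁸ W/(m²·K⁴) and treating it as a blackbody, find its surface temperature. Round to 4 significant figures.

I = σT⁴, so T = (I/σ)^(1/4) = (6.6586/(5.670×10⁻⁸))^(1/4) = 104.1 K.

T ≈ 104.1 K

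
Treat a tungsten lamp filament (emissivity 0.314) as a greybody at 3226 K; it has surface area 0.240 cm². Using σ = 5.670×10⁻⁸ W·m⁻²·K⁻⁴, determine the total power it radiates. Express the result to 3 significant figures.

P ≈ 46.3 W

Area A = 0.240 cm² = 2.40×10⁻⁵ m².
P = εσAT⁴ = 0.314 × 5.670×10⁻⁸ × 2.40×10⁻⁵ × (3226)⁴ = 46.3 W.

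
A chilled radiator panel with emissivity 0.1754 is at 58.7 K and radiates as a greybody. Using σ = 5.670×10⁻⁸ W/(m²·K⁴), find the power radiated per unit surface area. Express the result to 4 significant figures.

Stefan–Boltzmann: I = εσT⁴ = 0.1754 × 5.670×10⁻⁸ × (58.7)⁴ = 0.1181 W/m².

I ≈ 0.1181 W/m²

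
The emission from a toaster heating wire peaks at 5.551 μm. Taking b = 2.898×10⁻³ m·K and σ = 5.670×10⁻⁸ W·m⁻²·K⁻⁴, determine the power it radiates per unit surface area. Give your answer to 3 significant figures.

Wien's law: T = b/λ_max = 2.898×10⁻³/5.551×10⁻⁶ = 522.068 K.
Then I = σT⁴ = 5.670×10⁻⁸×(522.068)⁴ = 4.21×10³ W/m².

I ≈ 4.21×10³ W/m²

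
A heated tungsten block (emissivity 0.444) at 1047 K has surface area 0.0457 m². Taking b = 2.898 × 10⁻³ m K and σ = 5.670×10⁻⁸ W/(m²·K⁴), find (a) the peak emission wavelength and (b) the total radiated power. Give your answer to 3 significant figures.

λ_max ≈ 2.77×10³ nm; P ≈ 1.38×10³ W

(a) λ_max = b/T = 2.898×10⁻³/1047 = 2.768×10⁻⁶ m = 2.77×10³ nm.
Area A = 0.0457 m².
(b) P = εσAT⁴ = 0.444×5.670×10⁻⁸×0.0457×(1047)⁴ = 1.38×10³ W.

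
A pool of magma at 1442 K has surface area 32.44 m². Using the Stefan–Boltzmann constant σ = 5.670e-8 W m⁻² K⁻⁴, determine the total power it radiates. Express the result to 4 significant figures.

Area A = 32.44 m².
P = σAT⁴ = 5.670×10⁻⁸ × 32.44 × (1442)⁴ = 7.953×10⁶ W.

P ≈ 7.953×10⁶ W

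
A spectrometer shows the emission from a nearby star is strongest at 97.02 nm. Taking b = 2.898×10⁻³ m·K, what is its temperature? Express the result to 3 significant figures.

Wien's law gives T = b/λ_max = (2.898×10⁻³ m·K)/(9.702×10⁻⁸ m) = 2.99×10⁴ K.

T ≈ 2.99×10⁴ K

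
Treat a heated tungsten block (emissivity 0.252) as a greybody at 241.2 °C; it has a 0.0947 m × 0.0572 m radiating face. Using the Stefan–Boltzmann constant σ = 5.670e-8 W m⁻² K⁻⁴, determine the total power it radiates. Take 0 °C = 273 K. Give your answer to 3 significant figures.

T = 241.2 °C + 273 = 514.2 K.
Area A = 0.0947 × 0.0572 = 5.41684×10⁻³ m².
P = εσAT⁴ = 0.252 × 5.670×10⁻⁸ × 5.41684×10⁻³ × (514.2)⁴ = 5.41 W.

P ≈ 5.41 W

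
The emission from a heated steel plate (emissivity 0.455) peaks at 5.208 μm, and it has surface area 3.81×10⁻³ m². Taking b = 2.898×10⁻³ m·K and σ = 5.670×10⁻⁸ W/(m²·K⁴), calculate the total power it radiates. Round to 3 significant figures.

Wien's law: T = b/λ_max = 2.898×10⁻³/5.208×10⁻⁶ = 556.452 K.
Area A = 3.81×10⁻³ m².
Then P = εσAT⁴ = 0.455×5.670×10⁻⁸×3.81×10⁻³×(556.452)⁴ = 9.42 W.

P ≈ 9.42 W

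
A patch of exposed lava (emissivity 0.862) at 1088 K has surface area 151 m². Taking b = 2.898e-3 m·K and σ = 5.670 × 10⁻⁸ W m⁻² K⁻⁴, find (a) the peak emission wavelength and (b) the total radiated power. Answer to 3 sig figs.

λ_max ≈ 2.66×10³ nm; P ≈ 1.03×10⁷ W

(a) λ_max = b/T = 2.898×10⁻³/1088 = 2.664×10⁻⁶ m = 2.66×10³ nm.
Area A = 151 m².
(b) P = εσAT⁴ = 0.862×5.670×10⁻⁸×151×(1088)⁴ = 1.03×10⁷ W.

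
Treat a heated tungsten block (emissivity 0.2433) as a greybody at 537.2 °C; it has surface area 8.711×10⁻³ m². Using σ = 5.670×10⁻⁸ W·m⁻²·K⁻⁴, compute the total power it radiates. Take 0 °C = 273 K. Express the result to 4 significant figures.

T = 537.2 °C + 273 = 810.2 K.
Area A = 8.711×10⁻³ m².
P = εσAT⁴ = 0.2433 × 5.670×10⁻⁸ × 8.711×10⁻³ × (810.2)⁴ = 51.78 W.

P ≈ 51.78 W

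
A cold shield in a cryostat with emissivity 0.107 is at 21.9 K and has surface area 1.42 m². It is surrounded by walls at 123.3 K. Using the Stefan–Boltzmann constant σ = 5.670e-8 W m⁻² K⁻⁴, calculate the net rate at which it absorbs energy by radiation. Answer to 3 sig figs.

Area A = 1.42 m².
Net radiated power P_net = εσA(T⁴ − T₀⁴) = 0.107×5.670×10⁻⁸×1.42×(21.9⁴ − 123.3⁴).
T⁴ − T₀⁴ = 2.30026×10⁵ − 2.31128×10⁸ = -2.30898×10⁸ K⁴, so P_net = -1.99 W — negative, meaning a net gain of 1.99 W.

Net gain ≈ 1.99 W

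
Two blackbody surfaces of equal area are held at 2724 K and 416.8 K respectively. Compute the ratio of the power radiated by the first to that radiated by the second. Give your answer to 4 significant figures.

With equal areas, P₁/P₂ = (T₁/T₂)⁴ = (2724/416.8)⁴ = 1824.

P₁/P₂ ≈ 1824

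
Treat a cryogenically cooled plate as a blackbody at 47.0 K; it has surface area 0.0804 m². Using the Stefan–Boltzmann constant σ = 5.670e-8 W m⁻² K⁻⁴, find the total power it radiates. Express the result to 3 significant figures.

Area A = 0.0804 m².
P = σAT⁴ = 5.670×10⁻⁸ × 0.0804 × (47.0)⁴ = 0.0222 W.

P ≈ 0.0222 W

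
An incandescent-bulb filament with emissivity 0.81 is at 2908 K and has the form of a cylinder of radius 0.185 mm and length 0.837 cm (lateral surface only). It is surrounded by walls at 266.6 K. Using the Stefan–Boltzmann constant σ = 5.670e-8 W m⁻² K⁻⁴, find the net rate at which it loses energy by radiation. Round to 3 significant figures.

Net loss ≈ 32.0 W

Lateral area A = 2πrL = 2π×1.85×10⁻⁴×8.37×10⁻³ = 9.72920×10⁻⁶ m².
Net radiated power P_net = εσA(T⁴ − T₀⁴) = 0.81×5.670×10⁻⁸×9.72920×10⁻⁶×(2908⁴ − 266.6⁴).
T⁴ − T₀⁴ = 7.15118×10¹³ − 5.05174×10⁹ = 7.15067×10¹³ K⁴, so P_net = 32.0 W.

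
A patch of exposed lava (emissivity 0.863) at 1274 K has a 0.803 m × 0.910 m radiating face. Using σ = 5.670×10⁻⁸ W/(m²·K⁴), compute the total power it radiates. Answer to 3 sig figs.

P ≈ 9.42×10⁴ W

Area A = 0.803 × 0.910 = 0.73073 m².
P = εσAT⁴ = 0.863 × 5.670×10⁻⁸ × 0.73073 × (1274)⁴ = 9.42×10⁴ W.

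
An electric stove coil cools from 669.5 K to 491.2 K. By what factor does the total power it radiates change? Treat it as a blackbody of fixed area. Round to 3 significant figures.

P₂/P₁ ≈ 0.290

P ∝ T⁴, so P₂/P₁ = (T₂/T₁)⁴ = (491.2/669.5)⁴ = (0.733682)⁴ = 0.290.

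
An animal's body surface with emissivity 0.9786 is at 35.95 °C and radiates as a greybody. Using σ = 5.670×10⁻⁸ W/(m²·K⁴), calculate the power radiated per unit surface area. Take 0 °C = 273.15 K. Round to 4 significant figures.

T = 35.95 °C + 273.15 = 309.10 K.
Stefan–Boltzmann: I = εσT⁴ = 0.9786 × 5.670×10⁻⁸ × (309.10)⁴ = 506.5 W/m².

I ≈ 506.5 W/m²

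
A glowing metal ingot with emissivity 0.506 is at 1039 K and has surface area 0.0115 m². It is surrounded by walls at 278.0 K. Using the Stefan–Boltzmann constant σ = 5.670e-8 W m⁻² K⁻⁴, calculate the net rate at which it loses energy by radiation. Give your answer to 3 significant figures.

Net loss ≈ 383 W

Area A = 0.0115 m².
Net radiated power P_net = εσA(T⁴ − T₀⁴) = 0.506×5.670×10⁻⁸×0.0115×(1039⁴ − 278.0⁴).
T⁴ − T₀⁴ = 1.16537×10¹² − 5.97282×10⁹ = 1.15940×10¹² K⁴, so P_net = 383 W.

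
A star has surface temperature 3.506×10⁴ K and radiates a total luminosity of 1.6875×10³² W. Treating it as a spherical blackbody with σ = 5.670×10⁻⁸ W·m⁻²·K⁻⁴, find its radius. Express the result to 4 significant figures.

R ≈ 1.252×10¹⁰ m

L = 4πR²σT⁴ ⇒ R = √(L/(4πσT⁴)).
σT⁴ = 8.56704×10¹⁰ W/m², so R = √(1.6875×10³²/(4π×8.56704×10¹⁰)) = 1.252×10¹⁰ m.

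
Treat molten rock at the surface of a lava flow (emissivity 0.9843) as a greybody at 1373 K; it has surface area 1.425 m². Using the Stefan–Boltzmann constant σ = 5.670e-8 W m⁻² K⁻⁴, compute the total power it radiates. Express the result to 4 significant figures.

P ≈ 2.826×10⁵ W

Area A = 1.425 m².
P = εσAT⁴ = 0.9843 × 5.670×10⁻⁸ × 1.425 × (1373)⁴ = 2.826×10⁵ W.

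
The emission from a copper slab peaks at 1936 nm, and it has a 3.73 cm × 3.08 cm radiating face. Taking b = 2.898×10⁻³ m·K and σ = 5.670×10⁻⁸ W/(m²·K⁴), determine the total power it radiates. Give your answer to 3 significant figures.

Wien's law: T = b/λ_max = 2.898×10⁻³/1.936×10⁻⁶ = 1496.90 K.
Area A = 0.0373 × 0.0308 = 1.14884×10⁻³ m².
Then P = σAT⁴ = 5.670×10⁻⁸×1.14884×10⁻³×(1496.90)⁴ = 327 W.

P ≈ 327 W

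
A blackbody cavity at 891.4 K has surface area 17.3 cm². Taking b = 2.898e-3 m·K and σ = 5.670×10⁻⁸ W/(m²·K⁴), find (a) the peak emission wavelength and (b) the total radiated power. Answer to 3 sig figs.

λ_max ≈ 3.25 μm; P ≈ 61.9 W

(a) λ_max = b/T = 2.898×10⁻³/891.4 = 3.251×10⁻⁶ m = 3.25 μm.
Area A = 17.3 cm² = 1.73×10⁻³ m².
(b) P = σAT⁴ = 5.670×10⁻⁸×1.73×10⁻³×(891.4)⁴ = 61.9 W.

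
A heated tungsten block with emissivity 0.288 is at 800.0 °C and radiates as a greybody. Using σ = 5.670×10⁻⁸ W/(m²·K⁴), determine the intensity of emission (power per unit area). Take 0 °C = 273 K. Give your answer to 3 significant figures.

T = 800.0 °C + 273 = 1073.0 K.
Stefan–Boltzmann: I = εσT⁴ = 0.288 × 5.670×10⁻⁸ × (1073.0)⁴ = 2.16×10⁴ W/m².

I ≈ 2.16×10⁴ W/m²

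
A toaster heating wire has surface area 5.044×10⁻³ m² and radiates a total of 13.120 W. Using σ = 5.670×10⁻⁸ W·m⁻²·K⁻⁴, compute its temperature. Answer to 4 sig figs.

T ≈ 462.8 K

Area A = 5.044×10⁻³ m².
P = σAT⁴ ⇒ T = (P/(σA))^(1/4) = (13.120/(5.670×10⁻⁸×5.044×10⁻³))^(1/4) = 462.8 K.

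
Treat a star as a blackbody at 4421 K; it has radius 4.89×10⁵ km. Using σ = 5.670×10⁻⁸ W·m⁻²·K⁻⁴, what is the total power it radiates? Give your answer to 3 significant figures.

Surface area A = 4πR² = 4π(4.89×10⁸ m)² = 3.00488×10¹⁸ m².
P = σAT⁴ = 5.670×10⁻⁸ × 3.00488×10¹⁸ × (4421)⁴ = 6.51×10²⁵ W.

P ≈ 6.51×10²⁵ W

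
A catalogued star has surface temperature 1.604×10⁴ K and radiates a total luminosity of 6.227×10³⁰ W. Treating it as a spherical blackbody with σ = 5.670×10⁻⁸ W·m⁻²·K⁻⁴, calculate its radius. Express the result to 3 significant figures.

R ≈ 1.15×10¹⁰ m

L = 4πR²σT⁴ ⇒ R = √(L/(4πσT⁴)).
σT⁴ = 3.75319×10⁹ W/m², so R = √(6.227×10³⁰/(4π×3.75319×10⁹)) = 1.15×10¹⁰ m.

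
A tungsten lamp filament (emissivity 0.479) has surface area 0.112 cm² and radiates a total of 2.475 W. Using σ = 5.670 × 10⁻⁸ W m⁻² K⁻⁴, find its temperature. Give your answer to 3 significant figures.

T ≈ 1.69×10³ K

Area A = 0.112 cm² = 1.12×10⁻⁵ m².
P = εσAT⁴ ⇒ T = (P/(εσA))^(1/4) = (2.475/(0.479×5.670×10⁻⁸×1.12×10⁻⁵))^(1/4) = 1.69×10³ K.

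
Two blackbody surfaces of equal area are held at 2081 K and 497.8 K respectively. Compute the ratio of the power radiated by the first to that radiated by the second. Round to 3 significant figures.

With equal areas, P₁/P₂ = (T₁/T₂)⁴ = (2081/497.8)⁴ = 305.

P₁/P₂ ≈ 305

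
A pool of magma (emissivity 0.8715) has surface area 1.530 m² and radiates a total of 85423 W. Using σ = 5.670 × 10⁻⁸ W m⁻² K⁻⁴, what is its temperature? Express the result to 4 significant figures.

T ≈ 1031 K

Area A = 1.530 m².
P = εσAT⁴ ⇒ T = (P/(εσA))^(1/4) = (85423/(0.8715×5.670×10⁻⁸×1.530))^(1/4) = 1031 K.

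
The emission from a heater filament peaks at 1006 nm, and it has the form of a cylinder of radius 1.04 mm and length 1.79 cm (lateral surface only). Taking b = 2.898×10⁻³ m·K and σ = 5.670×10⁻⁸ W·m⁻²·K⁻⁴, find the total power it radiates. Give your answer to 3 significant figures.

P ≈ 457 W

Wien's law: T = b/λ_max = 2.898×10⁻³/1.006×10⁻⁶ = 2880.72 K.
Lateral area A = 2πrL = 2π×1.04×10⁻³×0.0179 = 1.16968×10⁻⁴ m².
Then P = σAT⁴ = 5.670×10⁻⁸×1.16968×10⁻⁴×(2880.72)⁴ = 457 W.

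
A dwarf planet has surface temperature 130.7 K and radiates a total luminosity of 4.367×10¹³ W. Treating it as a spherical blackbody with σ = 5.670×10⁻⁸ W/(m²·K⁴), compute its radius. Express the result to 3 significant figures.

L = 4πR²σT⁴ ⇒ R = √(L/(4πσT⁴)).
σT⁴ = 16.5457 W/m², so R = √(4.367×10¹³/(4π×16.5457)) = 4.58×10⁵ m.

R ≈ 4.58×10⁵ m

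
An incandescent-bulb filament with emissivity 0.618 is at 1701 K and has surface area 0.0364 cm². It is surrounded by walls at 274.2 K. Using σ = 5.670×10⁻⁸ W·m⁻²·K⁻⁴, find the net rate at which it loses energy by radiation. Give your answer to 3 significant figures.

Area A = 0.0364 cm² = 3.64×10⁻⁶ m².
Net radiated power P_net = εσA(T⁴ − T₀⁴) = 0.618×5.670×10⁻⁸×3.64×10⁻⁶×(1701⁴ − 274.2⁴).
T⁴ − T₀⁴ = 8.37177×10¹² − 5.65288×10⁹ = 8.36612×10¹² K⁴, so P_net = 1.07 W.

Net loss ≈ 1.07 W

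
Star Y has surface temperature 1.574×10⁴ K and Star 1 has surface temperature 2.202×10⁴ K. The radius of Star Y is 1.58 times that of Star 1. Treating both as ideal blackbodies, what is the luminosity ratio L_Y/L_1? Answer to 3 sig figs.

L_Y/L_1 ≈ 0.652

L ∝ R²T⁴, so L_Y/L_1 = (R_Y/R_1)²(T_Y/T_1)⁴ = (1.58)² × (1.574×10⁴/2.202×10⁴)⁴ = 2.4964 × 0.261066 = 0.652.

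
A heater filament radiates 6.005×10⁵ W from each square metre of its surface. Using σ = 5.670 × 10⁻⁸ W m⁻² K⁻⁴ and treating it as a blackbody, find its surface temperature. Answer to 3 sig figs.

I = σT⁴, so T = (I/σ)^(1/4) = (6.005×10⁵/(5.670×10⁻⁸))^(1/4) = 1.80×10³ K.

T ≈ 1.80×10³ K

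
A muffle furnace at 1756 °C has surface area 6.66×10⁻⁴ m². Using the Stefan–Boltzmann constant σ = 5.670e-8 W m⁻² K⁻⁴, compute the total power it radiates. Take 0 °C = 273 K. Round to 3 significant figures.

P ≈ 640 W

T = 1756 °C + 273 = 2029 K.
Area A = 6.66×10⁻⁴ m².
P = σAT⁴ = 5.670×10⁻⁸ × 6.66×10⁻⁴ × (2029)⁴ = 640 W.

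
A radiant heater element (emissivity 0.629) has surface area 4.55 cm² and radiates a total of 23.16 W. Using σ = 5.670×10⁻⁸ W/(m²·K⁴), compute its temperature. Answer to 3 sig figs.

Area A = 4.55 cm² = 4.55×10⁻⁴ m².
P = εσAT⁴ ⇒ T = (P/(εσA))^(1/4) = (23.16/(0.629×5.670×10⁻⁸×4.55×10⁻⁴))^(1/4) = 1.09×10³ K.

T ≈ 1.09×10³ K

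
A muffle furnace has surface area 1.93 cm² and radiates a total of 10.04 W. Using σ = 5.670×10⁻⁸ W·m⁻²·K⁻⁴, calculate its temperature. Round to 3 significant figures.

Area A = 1.93 cm² = 1.93×10⁻⁴ m².
P = σAT⁴ ⇒ T = (P/(σA))^(1/4) = (10.04/(5.670×10⁻⁸×1.93×10⁻⁴))^(1/4) = 979 K.

T ≈ 979 K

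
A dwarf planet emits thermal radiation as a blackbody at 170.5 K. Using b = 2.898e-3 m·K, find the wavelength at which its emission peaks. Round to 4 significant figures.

λ_max ≈ 17.00 μm

Wien's displacement law: λ_max = b/T = (2.898×10⁻³ m·K)/(170.5 K) = 1.6997×10⁻⁵ m.
That is 17.00 μm, in the infrared range.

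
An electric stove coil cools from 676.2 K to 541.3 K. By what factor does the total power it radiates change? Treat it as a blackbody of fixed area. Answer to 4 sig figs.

P ∝ T⁴, so P₂/P₁ = (T₂/T₁)⁴ = (541.3/676.2)⁴ = (0.800503)⁴ = 0.4106.

P₂/P₁ ≈ 0.4106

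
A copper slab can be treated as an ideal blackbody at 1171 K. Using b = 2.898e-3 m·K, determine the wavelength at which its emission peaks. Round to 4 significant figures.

Wien's displacement law: λ_max = b/T = (2.898×10⁻³ m·K)/(1171 K) = 2.4748×10⁻⁶ m.
That is 2475 nm, in the infrared range.

λ_max ≈ 2475 nm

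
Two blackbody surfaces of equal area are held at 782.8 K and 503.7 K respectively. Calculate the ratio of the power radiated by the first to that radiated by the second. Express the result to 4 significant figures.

With equal areas, P₁/P₂ = (T₁/T₂)⁴ = (782.8/503.7)⁴ = 5.833.

P₁/P₂ ≈ 5.833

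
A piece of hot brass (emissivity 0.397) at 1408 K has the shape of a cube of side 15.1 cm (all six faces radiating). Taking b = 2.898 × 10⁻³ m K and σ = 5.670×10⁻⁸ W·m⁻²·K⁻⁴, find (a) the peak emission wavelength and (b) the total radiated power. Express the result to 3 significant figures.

λ_max ≈ 2.06×10³ nm; P ≈ 1.21×10⁴ W

(a) λ_max = b/T = 2.898×10⁻³/1408 = 2.058×10⁻⁶ m = 2.06×10³ nm.
Area A = 6s² = 6×(0.151 m)² = 0.136806 m².
(b) P = εσAT⁴ = 0.397×5.670×10⁻⁸×0.136806×(1408)⁴ = 1.21×10⁴ W.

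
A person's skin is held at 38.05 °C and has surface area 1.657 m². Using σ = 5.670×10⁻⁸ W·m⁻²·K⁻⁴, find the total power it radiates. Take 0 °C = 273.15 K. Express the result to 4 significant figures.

T = 38.05 °C + 273.15 = 311.20 K.
Area A = 1.657 m².
P = σAT⁴ = 5.670×10⁻⁸ × 1.657 × (311.20)⁴ = 881.2 W.

P ≈ 881.2 W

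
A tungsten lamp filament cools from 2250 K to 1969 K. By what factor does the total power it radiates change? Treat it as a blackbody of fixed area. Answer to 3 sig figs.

P₂/P₁ ≈ 0.586

P ∝ T⁴, so P₂/P₁ = (T₂/T₁)⁴ = (1969/2250)⁴ = (0.875111)⁴ = 0.586.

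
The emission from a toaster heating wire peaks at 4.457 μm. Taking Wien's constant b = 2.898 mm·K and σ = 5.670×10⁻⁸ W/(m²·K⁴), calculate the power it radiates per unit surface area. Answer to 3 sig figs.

I ≈ 1.01×10⁴ W/m²

Wien's law: T = b/λ_max = 2.898×10⁻³/4.457×10⁻⁶ = 650.213 K.
Then I = σT⁴ = 5.670×10⁻⁸×(650.213)⁴ = 1.01×10⁴ W/m².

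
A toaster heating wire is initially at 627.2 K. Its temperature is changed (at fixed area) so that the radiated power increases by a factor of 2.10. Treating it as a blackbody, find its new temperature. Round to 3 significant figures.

T₂ ≈ 755 K

P ∝ T⁴, so T₂/T₁ = (P₂/P₁)^(1/4) = (2.10)^(1/4) = 1.20380.
T₂ = 627.2 × 1.20380 = 755 K.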